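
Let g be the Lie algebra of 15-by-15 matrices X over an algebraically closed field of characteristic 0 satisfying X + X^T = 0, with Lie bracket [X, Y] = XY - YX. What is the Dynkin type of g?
This is so(15) with 15 odd, which has dimension 15(15-1)/2 = 105 and rank (15-1)/2 = 7. In the classification of classical Lie algebras, the orthogonal algebra so(2n+1) in an odd number of variables has type B_n; here n = 7, so the Dynkin diagram is a chain of 7 nodes with a double edge at one end; the terminal node there is the unique short simple root (B_7). Hence the type is B_7.

B_7 (so(15))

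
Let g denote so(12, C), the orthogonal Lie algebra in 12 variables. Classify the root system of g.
D_6

This is so(12) with 12 even, which has dimension 12(12-1)/2 = 66 and rank 12/2 = 6. In the classification of classical Lie algebras, the orthogonal algebra so(2n) in an even number of variables has type D_n; here n = 6, so the Dynkin diagram is a chain of 4 nodes with a fork of two nodes at one end (D_6). Hence the type is D_6.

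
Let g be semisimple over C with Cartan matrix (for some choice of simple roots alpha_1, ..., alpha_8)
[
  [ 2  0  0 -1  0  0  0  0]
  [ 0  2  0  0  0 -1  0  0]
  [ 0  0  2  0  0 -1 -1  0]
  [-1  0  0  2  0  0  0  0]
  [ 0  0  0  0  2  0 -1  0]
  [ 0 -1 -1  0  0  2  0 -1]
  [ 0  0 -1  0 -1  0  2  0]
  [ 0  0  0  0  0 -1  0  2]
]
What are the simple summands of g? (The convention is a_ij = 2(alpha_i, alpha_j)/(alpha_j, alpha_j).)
type A_2 ⊕ type D_6

The diagram associated to this matrix has two connected components: the simple roots {alpha_1, alpha_4} form a chain of 2 nodes with single edges (A_2), and {alpha_2, alpha_3, alpha_5, alpha_6, alpha_7, alpha_8} form a chain of 4 nodes with a fork of two nodes at one end (D_6). A semisimple Lie algebra decomposes uniquely as the direct sum of simple ideals, one per connected component of its Dynkin diagram, so g ≅ A_2 ⊕ D_6 (dimension 8 + 66 = 74).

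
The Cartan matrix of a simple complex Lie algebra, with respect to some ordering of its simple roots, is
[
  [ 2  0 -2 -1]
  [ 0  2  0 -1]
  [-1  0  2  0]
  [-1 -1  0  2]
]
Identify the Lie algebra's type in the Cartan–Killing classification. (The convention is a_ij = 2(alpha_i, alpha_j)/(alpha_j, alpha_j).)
The matrix has rank 4 with 2's on the diagonal. Reading the off-diagonal entries as Dynkin edges (a single edge where a_ij = a_ji = -1; a double or triple edge where a_ij * a_ji = 2 or 3), the diagram is a chain of 4 nodes with a double edge at one end; the terminal node there is the unique short simple root (B_4). One simple-root ordering that puts it in standard form is (alpha_2, alpha_4, alpha_1, alpha_3). So the algebra is type B_4, i.e. so(9).

type B_4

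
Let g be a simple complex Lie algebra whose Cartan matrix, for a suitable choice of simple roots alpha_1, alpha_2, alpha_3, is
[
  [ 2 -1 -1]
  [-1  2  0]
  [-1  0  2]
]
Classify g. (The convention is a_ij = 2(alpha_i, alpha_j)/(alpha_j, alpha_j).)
The matrix has rank 3 with 2's on the diagonal. Reading the off-diagonal entries as Dynkin edges (a single edge where a_ij = a_ji = -1; a double or triple edge where a_ij * a_ji = 2 or 3), the diagram is a chain of 3 nodes with single edges (A_3). One simple-root ordering that puts it in standard form is (alpha_2, alpha_1, alpha_3). So the algebra is type A_3, i.e. sl(4).

type A_3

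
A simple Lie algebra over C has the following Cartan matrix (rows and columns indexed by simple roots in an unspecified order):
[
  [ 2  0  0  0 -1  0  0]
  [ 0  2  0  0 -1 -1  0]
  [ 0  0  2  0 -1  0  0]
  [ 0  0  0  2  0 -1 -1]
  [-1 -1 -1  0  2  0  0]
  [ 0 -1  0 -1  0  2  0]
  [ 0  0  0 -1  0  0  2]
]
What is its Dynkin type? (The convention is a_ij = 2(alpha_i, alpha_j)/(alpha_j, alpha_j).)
The matrix has rank 7 with 2's on the diagonal. Reading the off-diagonal entries as Dynkin edges (a single edge where a_ij = a_ji = -1; a double or triple edge where a_ij * a_ji = 2 or 3), the diagram is a chain of 5 nodes with a fork of two nodes at one end (D_7). One simple-root ordering that puts it in standard form is (alpha_7, alpha_4, alpha_6, alpha_2, alpha_5, alpha_1, alpha_3). So the algebra is type D_7, i.e. so(14).

D7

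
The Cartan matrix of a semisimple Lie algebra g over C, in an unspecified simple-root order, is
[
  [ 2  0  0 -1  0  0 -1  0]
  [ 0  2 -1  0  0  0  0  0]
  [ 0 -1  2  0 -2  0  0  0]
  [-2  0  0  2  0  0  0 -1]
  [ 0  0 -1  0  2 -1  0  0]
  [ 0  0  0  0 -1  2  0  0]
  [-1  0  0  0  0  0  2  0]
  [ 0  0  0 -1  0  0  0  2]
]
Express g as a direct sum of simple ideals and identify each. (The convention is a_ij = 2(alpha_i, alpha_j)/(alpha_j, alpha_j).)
F4 ⊕ F4

The diagram associated to this matrix has two connected components: the simple roots {alpha_2, alpha_3, alpha_5, alpha_6} form a chain of 4 nodes with a double edge between the middle two (F_4), and {alpha_1, alpha_4, alpha_7, alpha_8} form a chain of 4 nodes with a double edge between the middle two (F_4). A semisimple Lie algebra decomposes uniquely as the direct sum of simple ideals, one per connected component of its Dynkin diagram, so g ≅ F_4 ⊕ F_4 (dimension 52 + 52 = 104).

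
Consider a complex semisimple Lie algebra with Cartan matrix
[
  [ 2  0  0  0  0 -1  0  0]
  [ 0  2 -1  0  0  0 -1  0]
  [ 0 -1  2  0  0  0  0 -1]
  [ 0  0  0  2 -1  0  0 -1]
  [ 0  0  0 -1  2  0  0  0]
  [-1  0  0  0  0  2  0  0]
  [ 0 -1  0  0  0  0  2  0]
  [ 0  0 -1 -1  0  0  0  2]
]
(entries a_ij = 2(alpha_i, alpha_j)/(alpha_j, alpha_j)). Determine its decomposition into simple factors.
A2 ⊕ A6

The diagram associated to this matrix has two connected components: the simple roots {alpha_1, alpha_6} form a chain of 2 nodes with single edges (A_2), and {alpha_2, alpha_3, alpha_4, alpha_5, alpha_7, alpha_8} form a chain of 6 nodes with single edges (A_6). A semisimple Lie algebra decomposes uniquely as the direct sum of simple ideals, one per connected component of its Dynkin diagram, so g ≅ A_2 ⊕ A_6 (dimension 8 + 48 = 56).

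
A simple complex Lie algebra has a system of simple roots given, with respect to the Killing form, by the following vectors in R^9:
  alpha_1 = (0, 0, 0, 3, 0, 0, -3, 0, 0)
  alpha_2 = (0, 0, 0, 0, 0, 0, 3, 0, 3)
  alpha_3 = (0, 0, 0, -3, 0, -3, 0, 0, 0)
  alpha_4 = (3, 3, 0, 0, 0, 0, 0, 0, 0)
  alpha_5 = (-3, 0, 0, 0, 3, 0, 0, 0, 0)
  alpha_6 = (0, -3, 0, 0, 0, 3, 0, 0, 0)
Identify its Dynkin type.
A_6

Compute the Cartan integers a_ij = 2(alpha_i, alpha_j)/(alpha_j, alpha_j); the resulting 6x6 Cartan matrix is
[[2, -1, -1, 0, 0, 0], [-1, 2, 0, 0, 0, 0], [-1, 0, 2, 0, 0, -1], [0, 0, 0, 2, -1, -1], [0, 0, 0, -1, 2, 0], [0, 0, -1, -1, 0, 2]].
All simple roots have the same length, so the diagram is simply laced. The associated Dynkin diagram is a chain of 6 nodes with single edges (A_6), so the type is A_6 (the algebra sl(7)).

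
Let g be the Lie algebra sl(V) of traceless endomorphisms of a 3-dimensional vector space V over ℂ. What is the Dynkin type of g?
This is sl(3), which has dimension 3^2 - 1 = 8 and rank 3 - 1 = 2 (a Cartan subalgebra is the diagonal traceless matrices). In the classification of classical Lie algebras, the special linear algebra sl(n+1) has type A_n; here n = 2, so the Dynkin diagram is a chain of 2 nodes with single edges (A_2). Hence the type is A_2.

A_2 (sl(3))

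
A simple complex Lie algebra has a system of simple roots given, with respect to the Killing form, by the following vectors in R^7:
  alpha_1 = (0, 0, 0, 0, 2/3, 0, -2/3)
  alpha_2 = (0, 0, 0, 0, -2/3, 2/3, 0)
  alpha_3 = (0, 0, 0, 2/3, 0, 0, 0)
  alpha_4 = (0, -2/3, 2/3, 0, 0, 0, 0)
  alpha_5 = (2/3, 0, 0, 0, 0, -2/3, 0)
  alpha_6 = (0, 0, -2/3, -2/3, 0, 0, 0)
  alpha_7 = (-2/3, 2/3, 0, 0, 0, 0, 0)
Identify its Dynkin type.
Compute the Cartan integers a_ij = 2(alpha_i, alpha_j)/(alpha_j, alpha_j); the resulting 7x7 Cartan matrix is
[[2, -1, 0, 0, 0, 0, 0], [-1, 2, 0, 0, -1, 0, 0], [0, 0, 2, 0, 0, -1, 0], [0, 0, 0, 2, 0, -1, -1], [0, -1, 0, 0, 2, 0, -1], [0, 0, -2, -1, 0, 2, 0], [0, 0, 0, -1, -1, 0, 2]].
The roots have two lengths (squared-length ratio 2:1); the short ones are alpha_{3}. The associated Dynkin diagram is a chain of 7 nodes with a double edge at one end; the terminal node there is the unique short simple root (B_7), so the type is B_7 (the algebra so(15)).

B_7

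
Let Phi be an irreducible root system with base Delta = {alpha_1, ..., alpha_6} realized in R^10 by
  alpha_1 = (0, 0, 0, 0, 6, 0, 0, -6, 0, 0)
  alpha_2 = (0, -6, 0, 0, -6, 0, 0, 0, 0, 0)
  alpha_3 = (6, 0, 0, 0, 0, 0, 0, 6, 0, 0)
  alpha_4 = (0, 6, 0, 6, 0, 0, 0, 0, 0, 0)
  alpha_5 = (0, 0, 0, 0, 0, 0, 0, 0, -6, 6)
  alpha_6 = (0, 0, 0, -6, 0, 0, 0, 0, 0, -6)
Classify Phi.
Compute the Cartan integers a_ij = 2(alpha_i, alpha_j)/(alpha_j, alpha_j); the resulting 6x6 Cartan matrix is
[[2, -1, -1, 0, 0, 0], [-1, 2, 0, -1, 0, 0], [-1, 0, 2, 0, 0, 0], [0, -1, 0, 2, 0, -1], [0, 0, 0, 0, 2, -1], [0, 0, 0, -1, -1, 2]].
All simple roots have the same length, so the diagram is simply laced. The associated Dynkin diagram is a chain of 6 nodes with single edges (A_6), so the type is A_6 (the algebra sl(7)).

type A_6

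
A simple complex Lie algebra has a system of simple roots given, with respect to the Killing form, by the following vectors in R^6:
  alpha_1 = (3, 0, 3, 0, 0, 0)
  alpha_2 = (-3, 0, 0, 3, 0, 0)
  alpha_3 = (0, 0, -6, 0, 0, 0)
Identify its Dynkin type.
type C_3

Compute the Cartan integers a_ij = 2(alpha_i, alpha_j)/(alpha_j, alpha_j); the resulting 3x3 Cartan matrix is
[[2, -1, -1], [-1, 2, 0], [-2, 0, 2]].
The roots have two lengths (squared-length ratio 2:1); the short ones are alpha_{1,2}. The associated Dynkin diagram is a chain of 3 nodes with a double edge at one end; the terminal node there is the unique long simple root (C_3), so the type is C_3 (the algebra sp(6)).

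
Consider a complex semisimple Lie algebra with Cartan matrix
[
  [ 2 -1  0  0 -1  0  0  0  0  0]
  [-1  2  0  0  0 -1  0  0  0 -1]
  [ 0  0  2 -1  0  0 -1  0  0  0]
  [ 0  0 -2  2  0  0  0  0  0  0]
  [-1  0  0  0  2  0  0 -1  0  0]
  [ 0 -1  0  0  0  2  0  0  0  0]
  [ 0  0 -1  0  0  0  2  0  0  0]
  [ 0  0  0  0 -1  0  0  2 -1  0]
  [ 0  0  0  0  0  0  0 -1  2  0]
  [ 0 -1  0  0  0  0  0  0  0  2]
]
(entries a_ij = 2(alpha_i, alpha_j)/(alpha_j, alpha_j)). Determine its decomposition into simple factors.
C_3 + D_7

The diagram associated to this matrix has two connected components: the simple roots {alpha_3, alpha_4, alpha_7} form a chain of 3 nodes with a double edge at one end; the terminal node there is the unique long simple root (C_3), and {alpha_1, alpha_2, alpha_5, alpha_6, alpha_8, alpha_9, alpha_10} form a chain of 5 nodes with a fork of two nodes at one end (D_7). A semisimple Lie algebra decomposes uniquely as the direct sum of simple ideals, one per connected component of its Dynkin diagram, so g ≅ C_3 ⊕ D_7 (dimension 21 + 91 = 112).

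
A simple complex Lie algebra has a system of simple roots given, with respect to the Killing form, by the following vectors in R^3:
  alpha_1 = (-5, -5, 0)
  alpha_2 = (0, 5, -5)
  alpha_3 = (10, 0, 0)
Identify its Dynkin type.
Compute the Cartan integers a_ij = 2(alpha_i, alpha_j)/(alpha_j, alpha_j); the resulting 3x3 Cartan matrix is
[[2, -1, -1], [-1, 2, 0], [-2, 0, 2]].
The roots have two lengths (squared-length ratio 2:1); the short ones are alpha_{1,2}. The associated Dynkin diagram is a chain of 3 nodes with a double edge at one end; the terminal node there is the unique long simple root (C_3), so the type is C_3 (the algebra sp(6)).

type C_3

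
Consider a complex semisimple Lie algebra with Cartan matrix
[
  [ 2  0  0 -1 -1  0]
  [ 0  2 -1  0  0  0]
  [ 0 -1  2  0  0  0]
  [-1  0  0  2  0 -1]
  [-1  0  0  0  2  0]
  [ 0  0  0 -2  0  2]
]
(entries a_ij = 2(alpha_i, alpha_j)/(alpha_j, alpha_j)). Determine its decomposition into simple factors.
A_2 + C_4

The diagram associated to this matrix has two connected components: the simple roots {alpha_2, alpha_3} form a chain of 2 nodes with single edges (A_2), and {alpha_1, alpha_4, alpha_5, alpha_6} form a chain of 4 nodes with a double edge at one end; the terminal node there is the unique long simple root (C_4). A semisimple Lie algebra decomposes uniquely as the direct sum of simple ideals, one per connected component of its Dynkin diagram, so g ≅ A_2 ⊕ C_4 (dimension 8 + 36 = 44).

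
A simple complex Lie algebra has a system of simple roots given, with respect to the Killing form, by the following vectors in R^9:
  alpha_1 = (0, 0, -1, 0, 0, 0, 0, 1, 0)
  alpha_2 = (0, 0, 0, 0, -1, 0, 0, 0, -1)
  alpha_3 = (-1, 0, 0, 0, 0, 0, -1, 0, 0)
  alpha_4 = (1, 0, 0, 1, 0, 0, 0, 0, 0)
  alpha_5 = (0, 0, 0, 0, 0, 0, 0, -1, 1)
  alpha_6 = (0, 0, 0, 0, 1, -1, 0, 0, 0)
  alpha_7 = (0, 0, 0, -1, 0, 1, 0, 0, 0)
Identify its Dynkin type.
A7

Compute the Cartan integers a_ij = 2(alpha_i, alpha_j)/(alpha_j, alpha_j); the resulting 7x7 Cartan matrix is
[[2, 0, 0, 0, -1, 0, 0], [0, 2, 0, 0, -1, -1, 0], [0, 0, 2, -1, 0, 0, 0], [0, 0, -1, 2, 0, 0, -1], [-1, -1, 0, 0, 2, 0, 0], [0, -1, 0, 0, 0, 2, -1], [0, 0, 0, -1, 0, -1, 2]].
All simple roots have the same length, so the diagram is simply laced. The associated Dynkin diagram is a chain of 7 nodes with single edges (A_7), so the type is A_7 (the algebra sl(8)).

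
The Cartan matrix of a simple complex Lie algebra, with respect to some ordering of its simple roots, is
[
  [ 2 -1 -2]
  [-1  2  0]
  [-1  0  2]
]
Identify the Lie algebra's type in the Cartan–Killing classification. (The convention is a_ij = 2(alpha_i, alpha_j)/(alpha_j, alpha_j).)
The matrix has rank 3 with 2's on the diagonal. Reading the off-diagonal entries as Dynkin edges (a single edge where a_ij = a_ji = -1; a double or triple edge where a_ij * a_ji = 2 or 3), the diagram is a chain of 3 nodes with a double edge at one end; the terminal node there is the unique short simple root (B_3). One simple-root ordering that puts it in standard form is (alpha_2, alpha_1, alpha_3). So the algebra is type B_3, i.e. so(7).

B3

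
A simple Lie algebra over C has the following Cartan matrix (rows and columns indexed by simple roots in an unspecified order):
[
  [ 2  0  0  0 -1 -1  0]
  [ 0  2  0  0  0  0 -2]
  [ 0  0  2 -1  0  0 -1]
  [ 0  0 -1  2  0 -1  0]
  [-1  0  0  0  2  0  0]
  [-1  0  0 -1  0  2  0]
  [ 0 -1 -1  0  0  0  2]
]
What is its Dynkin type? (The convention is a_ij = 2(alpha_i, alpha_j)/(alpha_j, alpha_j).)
C_7 (sp(14))

The matrix has rank 7 with 2's on the diagonal. Reading the off-diagonal entries as Dynkin edges (a single edge where a_ij = a_ji = -1; a double or triple edge where a_ij * a_ji = 2 or 3), the diagram is a chain of 7 nodes with a double edge at one end; the terminal node there is the unique long simple root (C_7). One simple-root ordering that puts it in standard form is (alpha_5, alpha_1, alpha_6, alpha_4, alpha_3, alpha_7, alpha_2). So the algebra is type C_7, i.e. sp(14).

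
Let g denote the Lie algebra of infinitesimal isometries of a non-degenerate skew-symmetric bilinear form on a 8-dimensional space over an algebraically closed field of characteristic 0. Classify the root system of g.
C_4 (sp(8))

This is sp(8), which has dimension 8(8+1)/2 = 36 and rank 8/2 = 4. In the classification of classical Lie algebras, the symplectic algebra sp(2n) has type C_n; here n = 4, so the Dynkin diagram is a chain of 4 nodes with a double edge at one end; the terminal node there is the unique long simple root (C_4). Hence the type is C_4.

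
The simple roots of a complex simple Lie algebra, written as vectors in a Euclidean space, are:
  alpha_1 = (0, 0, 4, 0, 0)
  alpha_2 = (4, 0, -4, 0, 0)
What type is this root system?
type B_2

Compute the Cartan integers a_ij = 2(alpha_i, alpha_j)/(alpha_j, alpha_j); the resulting 2x2 Cartan matrix is
[[2, -1], [-2, 2]].
The roots have two lengths (squared-length ratio 2:1); the short ones are alpha_{1}. The associated Dynkin diagram is a chain of 2 nodes with a double edge at one end; the terminal node there is the unique short simple root (B_2), so the type is B_2 (the algebra so(5)).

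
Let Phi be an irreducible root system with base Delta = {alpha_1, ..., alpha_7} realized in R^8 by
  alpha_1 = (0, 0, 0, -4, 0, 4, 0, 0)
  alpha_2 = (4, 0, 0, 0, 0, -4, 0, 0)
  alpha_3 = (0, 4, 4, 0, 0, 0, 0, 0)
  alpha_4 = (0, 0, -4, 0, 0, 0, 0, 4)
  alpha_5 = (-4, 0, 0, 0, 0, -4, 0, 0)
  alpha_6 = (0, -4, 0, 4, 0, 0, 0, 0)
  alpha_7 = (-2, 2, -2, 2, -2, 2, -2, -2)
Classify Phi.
Compute the Cartan integers a_ij = 2(alpha_i, alpha_j)/(alpha_j, alpha_j); the resulting 7x7 Cartan matrix is
[[2, -1, 0, 0, -1, -1, 0], [-1, 2, 0, 0, 0, 0, -1], [0, 0, 2, -1, 0, -1, 0], [0, 0, -1, 2, 0, 0, 0], [-1, 0, 0, 0, 2, 0, 0], [-1, 0, -1, 0, 0, 2, 0], [0, -1, 0, 0, 0, 0, 2]].
All simple roots have the same length, so the diagram is simply laced. The associated Dynkin diagram is a chain of 6 nodes with one extra node attached to the third node from one end (E_7), so the type is E_7.

type E_7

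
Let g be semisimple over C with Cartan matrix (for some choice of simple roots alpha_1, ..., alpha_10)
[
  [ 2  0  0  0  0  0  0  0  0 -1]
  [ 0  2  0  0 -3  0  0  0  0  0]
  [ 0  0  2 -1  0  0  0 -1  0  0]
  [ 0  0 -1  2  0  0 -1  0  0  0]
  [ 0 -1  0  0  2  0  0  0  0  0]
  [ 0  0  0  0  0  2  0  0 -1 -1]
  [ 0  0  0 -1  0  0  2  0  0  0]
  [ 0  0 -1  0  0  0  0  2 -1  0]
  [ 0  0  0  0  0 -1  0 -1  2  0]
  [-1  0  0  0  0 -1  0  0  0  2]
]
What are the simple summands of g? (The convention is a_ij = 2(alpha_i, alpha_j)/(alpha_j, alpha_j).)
A_8 (sl(9)) ⊕ G_2

The diagram associated to this matrix has two connected components: the simple roots {alpha_1, alpha_3, alpha_4, alpha_6, alpha_7, alpha_8, alpha_9, alpha_10} form a chain of 8 nodes with single edges (A_8), and {alpha_2, alpha_5} form two nodes joined by a triple edge (G_2). A semisimple Lie algebra decomposes uniquely as the direct sum of simple ideals, one per connected component of its Dynkin diagram, so g ≅ A_8 ⊕ G_2 (dimension 80 + 14 = 94).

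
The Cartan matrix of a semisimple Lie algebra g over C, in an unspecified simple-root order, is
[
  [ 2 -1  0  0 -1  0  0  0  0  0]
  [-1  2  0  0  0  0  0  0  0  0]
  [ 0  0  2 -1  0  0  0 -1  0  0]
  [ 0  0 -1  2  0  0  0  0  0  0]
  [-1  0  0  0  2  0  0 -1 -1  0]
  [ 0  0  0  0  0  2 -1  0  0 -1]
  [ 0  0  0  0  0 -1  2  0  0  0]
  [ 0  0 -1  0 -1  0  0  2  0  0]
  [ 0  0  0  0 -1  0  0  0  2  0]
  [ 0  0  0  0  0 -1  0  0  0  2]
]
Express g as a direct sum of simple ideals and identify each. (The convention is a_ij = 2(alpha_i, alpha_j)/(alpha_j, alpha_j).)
A3 ⊕ E7

The diagram associated to this matrix has two connected components: the simple roots {alpha_6, alpha_7, alpha_10} form a chain of 3 nodes with single edges (A_3), and {alpha_1, alpha_2, alpha_3, alpha_4, alpha_5, alpha_8, alpha_9} form a chain of 6 nodes with one extra node attached to the third node from one end (E_7). A semisimple Lie algebra decomposes uniquely as the direct sum of simple ideals, one per connected component of its Dynkin diagram, so g ≅ A_3 ⊕ E_7 (dimension 15 + 133 = 148).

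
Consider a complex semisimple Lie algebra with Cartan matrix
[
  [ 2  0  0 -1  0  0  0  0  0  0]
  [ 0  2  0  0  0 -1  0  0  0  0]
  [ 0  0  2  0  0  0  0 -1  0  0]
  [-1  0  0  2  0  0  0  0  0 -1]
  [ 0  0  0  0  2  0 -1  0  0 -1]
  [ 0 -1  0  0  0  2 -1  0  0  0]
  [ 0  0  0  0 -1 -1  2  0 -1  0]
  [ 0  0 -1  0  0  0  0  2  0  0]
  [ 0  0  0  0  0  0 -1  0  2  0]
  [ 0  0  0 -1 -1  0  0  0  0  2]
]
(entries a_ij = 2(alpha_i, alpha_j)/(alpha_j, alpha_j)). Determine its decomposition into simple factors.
A_2 ⊕ E_8

The diagram associated to this matrix has two connected components: the simple roots {alpha_3, alpha_8} form a chain of 2 nodes with single edges (A_2), and {alpha_1, alpha_2, alpha_4, alpha_5, alpha_6, alpha_7, alpha_9, alpha_10} form a chain of 7 nodes with one extra node attached to the third node from one end (E_8). A semisimple Lie algebra decomposes uniquely as the direct sum of simple ideals, one per connected component of its Dynkin diagram, so g ≅ A_2 ⊕ E_8 (dimension 8 + 248 = 256).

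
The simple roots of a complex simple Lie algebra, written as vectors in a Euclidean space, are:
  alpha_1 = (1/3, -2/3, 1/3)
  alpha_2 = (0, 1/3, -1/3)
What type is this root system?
G_2

Compute the Cartan integers a_ij = 2(alpha_i, alpha_j)/(alpha_j, alpha_j); the resulting 2x2 Cartan matrix is
[[2, -3], [-1, 2]].
The roots have two lengths (squared-length ratio 3:1); the short ones are alpha_{2}. The associated Dynkin diagram is two nodes joined by a triple edge (G_2), so the type is G_2.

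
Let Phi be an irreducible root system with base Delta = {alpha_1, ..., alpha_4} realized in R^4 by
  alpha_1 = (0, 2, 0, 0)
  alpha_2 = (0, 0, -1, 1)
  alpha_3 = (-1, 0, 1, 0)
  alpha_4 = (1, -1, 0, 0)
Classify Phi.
Compute the Cartan integers a_ij = 2(alpha_i, alpha_j)/(alpha_j, alpha_j); the resulting 4x4 Cartan matrix is
[[2, 0, 0, -2], [0, 2, -1, 0], [0, -1, 2, -1], [-1, 0, -1, 2]].
The roots have two lengths (squared-length ratio 2:1); the short ones are alpha_{2,3,4}. The associated Dynkin diagram is a chain of 4 nodes with a double edge at one end; the terminal node there is the unique long simple root (C_4), so the type is C_4 (the algebra sp(8)).

C_4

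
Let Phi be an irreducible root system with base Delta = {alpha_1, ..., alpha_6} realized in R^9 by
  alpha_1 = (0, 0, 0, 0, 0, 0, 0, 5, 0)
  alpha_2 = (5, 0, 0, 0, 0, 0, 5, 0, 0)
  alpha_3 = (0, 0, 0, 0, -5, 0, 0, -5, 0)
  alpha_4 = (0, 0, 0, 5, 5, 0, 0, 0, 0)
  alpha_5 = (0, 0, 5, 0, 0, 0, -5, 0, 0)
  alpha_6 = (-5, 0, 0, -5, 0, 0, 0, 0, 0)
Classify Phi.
Compute the Cartan integers a_ij = 2(alpha_i, alpha_j)/(alpha_j, alpha_j); the resulting 6x6 Cartan matrix is
[[2, 0, -1, 0, 0, 0], [0, 2, 0, 0, -1, -1], [-2, 0, 2, -1, 0, 0], [0, 0, -1, 2, 0, -1], [0, -1, 0, 0, 2, 0], [0, -1, 0, -1, 0, 2]].
The roots have two lengths (squared-length ratio 2:1); the short ones are alpha_{1}. The associated Dynkin diagram is a chain of 6 nodes with a double edge at one end; the terminal node there is the unique short simple root (B_6), so the type is B_6 (the algebra so(13)).

B6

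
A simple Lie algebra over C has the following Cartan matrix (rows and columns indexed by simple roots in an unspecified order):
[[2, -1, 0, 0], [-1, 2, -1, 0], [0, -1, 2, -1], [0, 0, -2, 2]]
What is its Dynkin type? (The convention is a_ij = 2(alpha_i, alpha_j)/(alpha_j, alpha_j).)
C_4 (sp(8))

The matrix has rank 4 with 2's on the diagonal. Reading the off-diagonal entries as Dynkin edges (a single edge where a_ij = a_ji = -1; a double or triple edge where a_ij * a_ji = 2 or 3), the diagram is a chain of 4 nodes with a double edge at one end; the terminal node there is the unique long simple root (C_4). One simple-root ordering that puts it in standard form is (alpha_1, alpha_2, alpha_3, alpha_4). So the algebra is type C_4, i.e. sp(8).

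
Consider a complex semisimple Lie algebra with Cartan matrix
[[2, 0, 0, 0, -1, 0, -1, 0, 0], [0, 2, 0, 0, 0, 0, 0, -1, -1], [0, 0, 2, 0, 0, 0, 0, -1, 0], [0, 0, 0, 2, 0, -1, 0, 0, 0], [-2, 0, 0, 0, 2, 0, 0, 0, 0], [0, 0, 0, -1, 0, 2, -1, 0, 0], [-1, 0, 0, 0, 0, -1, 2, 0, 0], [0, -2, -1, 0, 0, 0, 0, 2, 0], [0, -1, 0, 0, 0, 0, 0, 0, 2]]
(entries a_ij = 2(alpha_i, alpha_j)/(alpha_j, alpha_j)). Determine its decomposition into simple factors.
The diagram associated to this matrix has two connected components: the simple roots {alpha_1, alpha_4, alpha_5, alpha_6, alpha_7} form a chain of 5 nodes with a double edge at one end; the terminal node there is the unique long simple root (C_5), and {alpha_2, alpha_3, alpha_8, alpha_9} form a chain of 4 nodes with a double edge between the middle two (F_4). A semisimple Lie algebra decomposes uniquely as the direct sum of simple ideals, one per connected component of its Dynkin diagram, so g ≅ C_5 ⊕ F_4 (dimension 55 + 52 = 107).

C5 ⊕ F4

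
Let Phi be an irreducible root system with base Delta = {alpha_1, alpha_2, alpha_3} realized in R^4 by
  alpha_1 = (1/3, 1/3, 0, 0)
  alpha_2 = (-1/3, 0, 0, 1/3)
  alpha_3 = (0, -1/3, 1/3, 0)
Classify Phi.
Compute the Cartan integers a_ij = 2(alpha_i, alpha_j)/(alpha_j, alpha_j); the resulting 3x3 Cartan matrix is
[[2, -1, -1], [-1, 2, 0], [-1, 0, 2]].
All simple roots have the same length, so the diagram is simply laced. The associated Dynkin diagram is a chain of 3 nodes with single edges (A_3), so the type is A_3 (the algebra sl(4)).

A_3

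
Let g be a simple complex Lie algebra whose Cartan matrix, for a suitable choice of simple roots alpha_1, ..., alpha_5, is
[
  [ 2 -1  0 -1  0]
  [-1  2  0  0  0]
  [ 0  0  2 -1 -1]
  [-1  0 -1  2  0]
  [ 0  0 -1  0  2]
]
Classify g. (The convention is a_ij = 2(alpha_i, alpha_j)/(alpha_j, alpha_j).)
A_5

The matrix has rank 5 with 2's on the diagonal. Reading the off-diagonal entries as Dynkin edges (a single edge where a_ij = a_ji = -1; a double or triple edge where a_ij * a_ji = 2 or 3), the diagram is a chain of 5 nodes with single edges (A_5). One simple-root ordering that puts it in standard form is (alpha_2, alpha_1, alpha_4, alpha_3, alpha_5). So the algebra is type A_5, i.e. sl(6).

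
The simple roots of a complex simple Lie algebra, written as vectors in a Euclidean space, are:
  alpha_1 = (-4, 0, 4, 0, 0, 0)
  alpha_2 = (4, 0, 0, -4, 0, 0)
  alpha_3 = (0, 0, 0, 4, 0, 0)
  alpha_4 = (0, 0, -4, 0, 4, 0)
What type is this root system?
Compute the Cartan integers a_ij = 2(alpha_i, alpha_j)/(alpha_j, alpha_j); the resulting 4x4 Cartan matrix is
[[2, -1, 0, -1], [-1, 2, -2, 0], [0, -1, 2, 0], [-1, 0, 0, 2]].
The roots have two lengths (squared-length ratio 2:1); the short ones are alpha_{3}. The associated Dynkin diagram is a chain of 4 nodes with a double edge at one end; the terminal node there is the unique short simple root (B_4), so the type is B_4 (the algebra so(9)).

B4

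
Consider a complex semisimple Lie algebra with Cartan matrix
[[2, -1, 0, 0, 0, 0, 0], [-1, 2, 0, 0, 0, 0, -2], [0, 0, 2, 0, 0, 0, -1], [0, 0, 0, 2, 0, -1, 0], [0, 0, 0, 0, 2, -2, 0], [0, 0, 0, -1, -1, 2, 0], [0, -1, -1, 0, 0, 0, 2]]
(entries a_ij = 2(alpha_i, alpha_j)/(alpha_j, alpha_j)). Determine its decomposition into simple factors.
C_3 ⊕ F_4

The diagram associated to this matrix has two connected components: the simple roots {alpha_4, alpha_5, alpha_6} form a chain of 3 nodes with a double edge at one end; the terminal node there is the unique long simple root (C_3), and {alpha_1, alpha_2, alpha_3, alpha_7} form a chain of 4 nodes with a double edge between the middle two (F_4). A semisimple Lie algebra decomposes uniquely as the direct sum of simple ideals, one per connected component of its Dynkin diagram, so g ≅ C_3 ⊕ F_4 (dimension 21 + 52 = 73).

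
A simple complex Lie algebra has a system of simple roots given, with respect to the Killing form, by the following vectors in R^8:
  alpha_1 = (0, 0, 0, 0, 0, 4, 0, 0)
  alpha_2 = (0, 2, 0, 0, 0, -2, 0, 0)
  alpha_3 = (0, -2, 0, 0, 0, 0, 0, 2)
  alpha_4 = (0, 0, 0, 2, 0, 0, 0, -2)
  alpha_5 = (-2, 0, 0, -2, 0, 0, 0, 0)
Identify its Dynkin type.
Compute the Cartan integers a_ij = 2(alpha_i, alpha_j)/(alpha_j, alpha_j); the resulting 5x5 Cartan matrix is
[[2, -2, 0, 0, 0], [-1, 2, -1, 0, 0], [0, -1, 2, -1, 0], [0, 0, -1, 2, -1], [0, 0, 0, -1, 2]].
The roots have two lengths (squared-length ratio 2:1); the short ones are alpha_{2,3,4,5}. The associated Dynkin diagram is a chain of 5 nodes with a double edge at one end; the terminal node there is the unique long simple root (C_5), so the type is C_5 (the algebra sp(10)).

type C_5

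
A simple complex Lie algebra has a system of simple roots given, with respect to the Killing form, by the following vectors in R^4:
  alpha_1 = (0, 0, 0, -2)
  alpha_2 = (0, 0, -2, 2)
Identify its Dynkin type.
B2

Compute the Cartan integers a_ij = 2(alpha_i, alpha_j)/(alpha_j, alpha_j); the resulting 2x2 Cartan matrix is
[[2, -1], [-2, 2]].
The roots have two lengths (squared-length ratio 2:1); the short ones are alpha_{1}. The associated Dynkin diagram is a chain of 2 nodes with a double edge at one end; the terminal node there is the unique short simple root (B_2), so the type is B_2 (the algebra so(5)).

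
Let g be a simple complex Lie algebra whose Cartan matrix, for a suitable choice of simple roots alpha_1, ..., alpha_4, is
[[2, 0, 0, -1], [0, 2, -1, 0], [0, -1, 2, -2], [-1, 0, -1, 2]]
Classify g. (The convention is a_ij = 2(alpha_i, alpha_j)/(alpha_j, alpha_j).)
F_4

The matrix has rank 4 with 2's on the diagonal. Reading the off-diagonal entries as Dynkin edges (a single edge where a_ij = a_ji = -1; a double or triple edge where a_ij * a_ji = 2 or 3), the diagram is a chain of 4 nodes with a double edge between the middle two (F_4). One simple-root ordering that puts it in standard form is (alpha_2, alpha_3, alpha_4, alpha_1). So the algebra is type F_4.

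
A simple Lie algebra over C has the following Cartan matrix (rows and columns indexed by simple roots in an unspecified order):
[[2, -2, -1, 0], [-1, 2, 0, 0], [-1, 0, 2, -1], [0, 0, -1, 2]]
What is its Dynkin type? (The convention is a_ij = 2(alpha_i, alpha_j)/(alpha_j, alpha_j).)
type B_4

The matrix has rank 4 with 2's on the diagonal. Reading the off-diagonal entries as Dynkin edges (a single edge where a_ij = a_ji = -1; a double or triple edge where a_ij * a_ji = 2 or 3), the diagram is a chain of 4 nodes with a double edge at one end; the terminal node there is the unique short simple root (B_4). One simple-root ordering that puts it in standard form is (alpha_4, alpha_3, alpha_1, alpha_2). So the algebra is type B_4, i.e. so(9).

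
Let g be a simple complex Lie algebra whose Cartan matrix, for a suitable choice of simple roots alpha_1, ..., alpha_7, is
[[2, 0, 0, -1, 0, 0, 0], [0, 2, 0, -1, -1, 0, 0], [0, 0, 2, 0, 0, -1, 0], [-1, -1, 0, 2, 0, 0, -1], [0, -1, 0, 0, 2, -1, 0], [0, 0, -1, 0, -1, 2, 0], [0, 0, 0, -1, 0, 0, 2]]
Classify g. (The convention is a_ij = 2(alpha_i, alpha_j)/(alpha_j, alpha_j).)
The matrix has rank 7 with 2's on the diagonal. Reading the off-diagonal entries as Dynkin edges (a single edge where a_ij = a_ji = -1; a double or triple edge where a_ij * a_ji = 2 or 3), the diagram is a chain of 5 nodes with a fork of two nodes at one end (D_7). One simple-root ordering that puts it in standard form is (alpha_3, alpha_6, alpha_5, alpha_2, alpha_4, alpha_1, alpha_7). So the algebra is type D_7, i.e. so(14).

type D_7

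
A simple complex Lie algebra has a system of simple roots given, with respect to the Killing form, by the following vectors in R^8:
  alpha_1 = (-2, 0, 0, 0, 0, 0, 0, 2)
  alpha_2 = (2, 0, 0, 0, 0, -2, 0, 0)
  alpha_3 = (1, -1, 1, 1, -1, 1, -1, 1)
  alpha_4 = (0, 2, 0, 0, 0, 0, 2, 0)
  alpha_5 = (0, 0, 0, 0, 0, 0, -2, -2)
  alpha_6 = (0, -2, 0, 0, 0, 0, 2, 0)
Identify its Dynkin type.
Compute the Cartan integers a_ij = 2(alpha_i, alpha_j)/(alpha_j, alpha_j); the resulting 6x6 Cartan matrix is
[[2, -1, 0, 0, -1, 0], [-1, 2, 0, 0, 0, 0], [0, 0, 2, -1, 0, 0], [0, 0, -1, 2, -1, 0], [-1, 0, 0, -1, 2, -1], [0, 0, 0, 0, -1, 2]].
All simple roots have the same length, so the diagram is simply laced. The associated Dynkin diagram is a chain of 5 nodes with one extra node attached to the third node from one end (E_6), so the type is E_6.

E_6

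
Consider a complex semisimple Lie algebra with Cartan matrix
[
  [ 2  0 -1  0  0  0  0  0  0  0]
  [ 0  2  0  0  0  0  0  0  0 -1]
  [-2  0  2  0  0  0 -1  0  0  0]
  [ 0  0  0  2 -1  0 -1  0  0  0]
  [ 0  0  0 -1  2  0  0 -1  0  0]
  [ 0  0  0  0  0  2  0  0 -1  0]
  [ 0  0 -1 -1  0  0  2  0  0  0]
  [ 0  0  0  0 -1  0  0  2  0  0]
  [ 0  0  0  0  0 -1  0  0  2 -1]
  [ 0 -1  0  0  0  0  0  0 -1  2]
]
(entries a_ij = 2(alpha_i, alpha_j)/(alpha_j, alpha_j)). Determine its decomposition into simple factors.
The diagram associated to this matrix has two connected components: the simple roots {alpha_2, alpha_6, alpha_9, alpha_10} form a chain of 4 nodes with single edges (A_4), and {alpha_1, alpha_3, alpha_4, alpha_5, alpha_7, alpha_8} form a chain of 6 nodes with a double edge at one end; the terminal node there is the unique short simple root (B_6). A semisimple Lie algebra decomposes uniquely as the direct sum of simple ideals, one per connected component of its Dynkin diagram, so g ≅ A_4 ⊕ B_6 (dimension 24 + 78 = 102).

A_4 ⊕ B_6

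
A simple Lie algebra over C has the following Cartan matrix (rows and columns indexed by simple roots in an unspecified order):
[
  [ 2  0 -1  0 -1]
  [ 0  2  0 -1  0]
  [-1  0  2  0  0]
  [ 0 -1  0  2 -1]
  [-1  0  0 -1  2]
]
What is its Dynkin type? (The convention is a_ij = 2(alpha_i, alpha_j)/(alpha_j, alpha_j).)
A5

The matrix has rank 5 with 2's on the diagonal. Reading the off-diagonal entries as Dynkin edges (a single edge where a_ij = a_ji = -1; a double or triple edge where a_ij * a_ji = 2 or 3), the diagram is a chain of 5 nodes with single edges (A_5). One simple-root ordering that puts it in standard form is (alpha_3, alpha_1, alpha_5, alpha_4, alpha_2). So the algebra is type A_5, i.e. sl(6).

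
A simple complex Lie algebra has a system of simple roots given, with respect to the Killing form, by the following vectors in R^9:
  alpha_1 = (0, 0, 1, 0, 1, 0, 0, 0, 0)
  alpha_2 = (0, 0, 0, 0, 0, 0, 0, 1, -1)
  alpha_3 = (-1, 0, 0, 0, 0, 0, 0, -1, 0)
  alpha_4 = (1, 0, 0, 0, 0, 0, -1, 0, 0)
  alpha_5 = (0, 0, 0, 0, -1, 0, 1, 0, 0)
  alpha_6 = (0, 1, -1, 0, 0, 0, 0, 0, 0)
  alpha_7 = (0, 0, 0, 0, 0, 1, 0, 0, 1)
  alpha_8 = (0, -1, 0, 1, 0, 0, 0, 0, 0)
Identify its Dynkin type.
Compute the Cartan integers a_ij = 2(alpha_i, alpha_j)/(alpha_j, alpha_j); the resulting 8x8 Cartan matrix is
[[2, 0, 0, 0, -1, -1, 0, 0], [0, 2, -1, 0, 0, 0, -1, 0], [0, -1, 2, -1, 0, 0, 0, 0], [0, 0, -1, 2, -1, 0, 0, 0], [-1, 0, 0, -1, 2, 0, 0, 0], [-1, 0, 0, 0, 0, 2, 0, -1], [0, -1, 0, 0, 0, 0, 2, 0], [0, 0, 0, 0, 0, -1, 0, 2]].
All simple roots have the same length, so the diagram is simply laced. The associated Dynkin diagram is a chain of 8 nodes with single edges (A_8), so the type is A_8 (the algebra sl(9)).

A_8 (sl(9))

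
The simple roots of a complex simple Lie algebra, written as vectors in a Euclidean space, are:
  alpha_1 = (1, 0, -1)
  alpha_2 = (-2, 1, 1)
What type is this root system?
Compute the Cartan integers a_ij = 2(alpha_i, alpha_j)/(alpha_j, alpha_j); the resulting 2x2 Cartan matrix is
[[2, -1], [-3, 2]].
The roots have two lengths (squared-length ratio 3:1); the short ones are alpha_{1}. The associated Dynkin diagram is two nodes joined by a triple edge (G_2), so the type is G_2.

G2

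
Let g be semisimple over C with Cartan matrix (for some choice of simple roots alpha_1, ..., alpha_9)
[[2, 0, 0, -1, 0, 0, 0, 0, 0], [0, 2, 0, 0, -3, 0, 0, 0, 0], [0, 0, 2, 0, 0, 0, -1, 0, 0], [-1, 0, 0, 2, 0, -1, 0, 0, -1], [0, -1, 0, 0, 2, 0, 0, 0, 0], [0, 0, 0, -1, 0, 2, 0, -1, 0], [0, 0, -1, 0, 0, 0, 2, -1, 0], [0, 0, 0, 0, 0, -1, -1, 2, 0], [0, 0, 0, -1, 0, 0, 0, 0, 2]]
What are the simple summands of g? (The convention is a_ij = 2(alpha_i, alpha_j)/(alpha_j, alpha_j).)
type D_7 + type G_2

The diagram associated to this matrix has two connected components: the simple roots {alpha_1, alpha_3, alpha_4, alpha_6, alpha_7, alpha_8, alpha_9} form a chain of 5 nodes with a fork of two nodes at one end (D_7), and {alpha_2, alpha_5} form two nodes joined by a triple edge (G_2). A semisimple Lie algebra decomposes uniquely as the direct sum of simple ideals, one per connected component of its Dynkin diagram, so g ≅ D_7 ⊕ G_2 (dimension 91 + 14 = 105).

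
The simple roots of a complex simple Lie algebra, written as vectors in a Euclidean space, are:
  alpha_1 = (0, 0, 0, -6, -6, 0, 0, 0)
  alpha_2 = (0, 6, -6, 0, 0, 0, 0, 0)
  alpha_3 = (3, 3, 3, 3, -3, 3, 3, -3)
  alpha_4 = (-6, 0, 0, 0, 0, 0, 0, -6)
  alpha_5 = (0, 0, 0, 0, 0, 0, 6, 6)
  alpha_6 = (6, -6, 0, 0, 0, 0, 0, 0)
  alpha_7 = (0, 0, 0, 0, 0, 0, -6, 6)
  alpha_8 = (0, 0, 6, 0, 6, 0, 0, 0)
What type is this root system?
type E_8

Compute the Cartan integers a_ij = 2(alpha_i, alpha_j)/(alpha_j, alpha_j); the resulting 8x8 Cartan matrix is
[[2, 0, 0, 0, 0, 0, 0, -1], [0, 2, 0, 0, 0, -1, 0, -1], [0, 0, 2, 0, 0, 0, -1, 0], [0, 0, 0, 2, -1, -1, -1, 0], [0, 0, 0, -1, 2, 0, 0, 0], [0, -1, 0, -1, 0, 2, 0, 0], [0, 0, -1, -1, 0, 0, 2, 0], [-1, -1, 0, 0, 0, 0, 0, 2]].
All simple roots have the same length, so the diagram is simply laced. The associated Dynkin diagram is a chain of 7 nodes with one extra node attached to the third node from one end (E_8), so the type is E_8.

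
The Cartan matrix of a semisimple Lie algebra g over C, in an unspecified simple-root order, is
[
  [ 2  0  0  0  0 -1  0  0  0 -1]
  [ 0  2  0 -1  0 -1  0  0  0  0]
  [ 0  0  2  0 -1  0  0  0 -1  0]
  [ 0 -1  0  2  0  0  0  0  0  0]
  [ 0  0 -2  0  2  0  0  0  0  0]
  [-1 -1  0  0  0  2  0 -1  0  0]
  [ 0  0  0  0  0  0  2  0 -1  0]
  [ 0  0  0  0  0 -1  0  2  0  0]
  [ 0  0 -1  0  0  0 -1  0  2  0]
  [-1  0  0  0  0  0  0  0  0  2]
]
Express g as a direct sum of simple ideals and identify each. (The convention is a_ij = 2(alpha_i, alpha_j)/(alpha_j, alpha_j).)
C_4 + E_6

The diagram associated to this matrix has two connected components: the simple roots {alpha_3, alpha_5, alpha_7, alpha_9} form a chain of 4 nodes with a double edge at one end; the terminal node there is the unique long simple root (C_4), and {alpha_1, alpha_2, alpha_4, alpha_6, alpha_8, alpha_10} form a chain of 5 nodes with one extra node attached to the third node from one end (E_6). A semisimple Lie algebra decomposes uniquely as the direct sum of simple ideals, one per connected component of its Dynkin diagram, so g ≅ C_4 ⊕ E_6 (dimension 36 + 78 = 114).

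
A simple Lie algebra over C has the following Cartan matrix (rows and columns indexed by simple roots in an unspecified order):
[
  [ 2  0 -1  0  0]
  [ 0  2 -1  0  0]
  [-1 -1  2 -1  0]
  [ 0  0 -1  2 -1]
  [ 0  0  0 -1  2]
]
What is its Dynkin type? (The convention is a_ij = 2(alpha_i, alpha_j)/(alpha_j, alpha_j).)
The matrix has rank 5 with 2's on the diagonal. Reading the off-diagonal entries as Dynkin edges (a single edge where a_ij = a_ji = -1; a double or triple edge where a_ij * a_ji = 2 or 3), the diagram is a chain of 3 nodes with a fork of two nodes at one end (D_5). One simple-root ordering that puts it in standard form is (alpha_5, alpha_4, alpha_3, alpha_1, alpha_2). So the algebra is type D_5, i.e. so(10).

type D_5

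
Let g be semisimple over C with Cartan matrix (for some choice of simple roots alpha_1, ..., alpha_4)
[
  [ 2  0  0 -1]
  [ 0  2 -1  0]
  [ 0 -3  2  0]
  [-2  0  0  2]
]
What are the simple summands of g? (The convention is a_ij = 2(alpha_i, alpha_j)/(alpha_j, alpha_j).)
B_2 ⊕ G_2

The diagram associated to this matrix has two connected components: the simple roots {alpha_1, alpha_4} form a chain of 2 nodes with a double edge at one end; the terminal node there is the unique short simple root (B_2), and {alpha_2, alpha_3} form two nodes joined by a triple edge (G_2). A semisimple Lie algebra decomposes uniquely as the direct sum of simple ideals, one per connected component of its Dynkin diagram, so g ≅ B_2 ⊕ G_2 (dimension 10 + 14 = 24).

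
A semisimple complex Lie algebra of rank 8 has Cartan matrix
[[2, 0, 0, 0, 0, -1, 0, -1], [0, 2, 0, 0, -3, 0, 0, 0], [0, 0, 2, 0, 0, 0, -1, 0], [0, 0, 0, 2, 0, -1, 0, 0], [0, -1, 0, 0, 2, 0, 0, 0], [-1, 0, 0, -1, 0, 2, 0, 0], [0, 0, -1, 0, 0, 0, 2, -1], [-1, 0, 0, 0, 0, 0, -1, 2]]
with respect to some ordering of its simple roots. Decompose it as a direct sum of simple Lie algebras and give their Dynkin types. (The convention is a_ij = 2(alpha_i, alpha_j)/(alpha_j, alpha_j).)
The diagram associated to this matrix has two connected components: the simple roots {alpha_1, alpha_3, alpha_4, alpha_6, alpha_7, alpha_8} form a chain of 6 nodes with single edges (A_6), and {alpha_2, alpha_5} form two nodes joined by a triple edge (G_2). A semisimple Lie algebra decomposes uniquely as the direct sum of simple ideals, one per connected component of its Dynkin diagram, so g ≅ A_6 ⊕ G_2 (dimension 48 + 14 = 62).

type A_6 ⊕ type G_2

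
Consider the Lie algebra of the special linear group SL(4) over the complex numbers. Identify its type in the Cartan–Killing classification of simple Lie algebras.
This is sl(4), which has dimension 4^2 - 1 = 15 and rank 4 - 1 = 3 (a Cartan subalgebra is the diagonal traceless matrices). In the classification of classical Lie algebras, the special linear algebra sl(n+1) has type A_n; here n = 3, so the Dynkin diagram is a chain of 3 nodes with single edges (A_3). Hence the type is A_3.

A_3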